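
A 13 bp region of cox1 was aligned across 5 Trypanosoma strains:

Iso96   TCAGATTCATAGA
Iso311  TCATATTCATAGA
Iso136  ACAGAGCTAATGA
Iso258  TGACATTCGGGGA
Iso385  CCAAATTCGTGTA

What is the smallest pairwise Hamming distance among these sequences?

1

Pairwise Hamming distances:
  Iso96 vs Iso311: 1
  Iso96 vs Iso136: 6
  Iso96 vs Iso258: 5
  Iso96 vs Iso385: 5
  Iso311 vs Iso136: 7
  Iso311 vs Iso258: 5
  Iso311 vs Iso385: 5
  Iso136 vs Iso258: 9
  Iso136 vs Iso385: 9
  Iso258 vs Iso385: 5
The smallest is 1, between Iso96 and Iso311.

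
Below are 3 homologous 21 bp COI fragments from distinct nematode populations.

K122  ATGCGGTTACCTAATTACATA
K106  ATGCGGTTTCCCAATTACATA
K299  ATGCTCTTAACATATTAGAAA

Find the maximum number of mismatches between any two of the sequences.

Pairwise Hamming distances:
  K122 vs K106: 2
  K122 vs K299: 7
  K106 vs K299: 8
The largest is 8, between K106 and K299.

8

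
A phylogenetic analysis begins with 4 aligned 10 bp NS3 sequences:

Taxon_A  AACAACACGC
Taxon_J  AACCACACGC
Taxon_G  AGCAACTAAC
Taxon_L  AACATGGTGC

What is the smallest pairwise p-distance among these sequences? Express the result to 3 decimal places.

Pairwise Hamming distances:
  Taxon_A vs Taxon_J: 1
  Taxon_A vs Taxon_G: 4
  Taxon_A vs Taxon_L: 4
  Taxon_J vs Taxon_G: 5
  Taxon_J vs Taxon_L: 5
  Taxon_G vs Taxon_L: 6
The smallest is 1 mismatch, between Taxon_A and Taxon_J; p = 1/10 = 0.100.

0.100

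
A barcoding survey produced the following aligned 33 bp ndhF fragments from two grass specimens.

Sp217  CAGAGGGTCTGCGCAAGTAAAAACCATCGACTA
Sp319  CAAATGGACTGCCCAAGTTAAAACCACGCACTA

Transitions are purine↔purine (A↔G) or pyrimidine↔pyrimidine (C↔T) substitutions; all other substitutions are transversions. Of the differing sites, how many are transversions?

Mismatches occur at site 3 (G→A, transition), site 5 (G→T, transversion), site 8 (T→A, transversion), site 13 (G→C, transversion), site 19 (A→T, transversion), site 27 (T→C, transition), site 28 (C→G, transversion), site 29 (G→C, transversion).
Of the 8 differences, 2 transitions and 6 transversions, so the answer is 6.

6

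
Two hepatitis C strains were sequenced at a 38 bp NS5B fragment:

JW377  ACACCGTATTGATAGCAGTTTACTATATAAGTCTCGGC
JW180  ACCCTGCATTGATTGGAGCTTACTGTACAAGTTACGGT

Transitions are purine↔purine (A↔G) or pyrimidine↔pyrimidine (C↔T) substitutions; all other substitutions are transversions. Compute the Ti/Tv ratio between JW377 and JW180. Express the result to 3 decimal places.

1.750

The sequences differ at positions 3 (A/C, transversion), 5 (C/T, transition), 7 (T/C, transition), 14 (A/T, transversion), 16 (C/G, transversion), 19 (T/C, transition), 25 (A/G, transition), 28 (T/C, transition), 33 (C/T, transition), 34 (T/A, transversion), 38 (C/T, transition).
Of the 11 differences, 7 transitions and 4 transversions, so Ti/Tv = 7/4 = 1.750.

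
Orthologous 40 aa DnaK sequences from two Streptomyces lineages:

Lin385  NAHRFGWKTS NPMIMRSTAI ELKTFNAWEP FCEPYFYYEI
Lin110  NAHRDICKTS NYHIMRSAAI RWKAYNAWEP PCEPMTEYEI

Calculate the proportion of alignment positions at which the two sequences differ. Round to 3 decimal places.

0.350

Differing sites — 5:F/D; 6:G/I; 7:W/C; 12:P/Y; 13:M/H; 18:T/A; 21:E/R; 22:L/W; 24:T/A; 25:F/Y; 31:F/P; 35:Y/M; 36:F/T; 37:Y/E.
There are 14 differences over 40 sites, so p = 14/40 = 0.350.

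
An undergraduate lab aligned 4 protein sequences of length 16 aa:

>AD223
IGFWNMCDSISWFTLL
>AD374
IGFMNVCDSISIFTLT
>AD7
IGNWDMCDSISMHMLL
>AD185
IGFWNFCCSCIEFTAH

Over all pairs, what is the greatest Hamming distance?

11

Pairwise Hamming distances:
  AD223 vs AD374: 4
  AD223 vs AD7: 5
  AD223 vs AD185: 7
  AD374 vs AD7: 8
  AD374 vs AD185: 8
  AD7 vs AD185: 11
The largest is 11, between AD7 and AD185.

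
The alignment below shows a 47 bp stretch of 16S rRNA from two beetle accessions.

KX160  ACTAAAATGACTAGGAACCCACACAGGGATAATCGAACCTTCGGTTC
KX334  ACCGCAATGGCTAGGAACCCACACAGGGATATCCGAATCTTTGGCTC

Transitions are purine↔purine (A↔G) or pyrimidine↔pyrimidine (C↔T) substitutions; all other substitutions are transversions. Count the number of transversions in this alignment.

2

The sequences differ at positions 3 (T/C, transition), 4 (A/G, transition), 5 (A/C, transversion), 10 (A/G, transition), 32 (A/T, transversion), 33 (T/C, transition), 38 (C/T, transition), 42 (C/T, transition), 45 (T/C, transition).
Of the 9 differences, 7 transitions and 2 transversions, so the answer is 2.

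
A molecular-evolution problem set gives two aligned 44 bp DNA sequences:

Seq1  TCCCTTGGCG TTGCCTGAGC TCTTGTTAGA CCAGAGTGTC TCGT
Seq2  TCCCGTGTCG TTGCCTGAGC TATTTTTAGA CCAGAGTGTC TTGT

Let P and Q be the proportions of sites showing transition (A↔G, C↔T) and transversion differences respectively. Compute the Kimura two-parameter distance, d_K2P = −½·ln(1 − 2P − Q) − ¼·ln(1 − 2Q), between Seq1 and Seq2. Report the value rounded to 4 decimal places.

0.1235

The sequences differ at positions 5 (T/G, transversion), 8 (G/T, transversion), 22 (C/A, transversion), 25 (G/T, transversion), 42 (C/T, transition).
Of the 5 differences, 1 transition and 4 transversions over 44 sites: P = 1/44 = 0.022727, Q = 4/44 = 0.090909.
d = −0.5·ln(0.863637) − 0.25·ln(0.818182) = −0.5·(-0.146603) − 0.25·(-0.200670) = 0.1235.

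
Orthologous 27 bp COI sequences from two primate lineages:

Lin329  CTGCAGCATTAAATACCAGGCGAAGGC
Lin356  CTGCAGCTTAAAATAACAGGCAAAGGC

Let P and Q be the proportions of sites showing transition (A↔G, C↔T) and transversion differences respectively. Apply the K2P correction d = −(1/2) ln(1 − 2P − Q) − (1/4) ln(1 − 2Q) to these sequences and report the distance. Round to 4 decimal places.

Mismatches occur at site 8 (A↔T, transversion), site 10 (T↔A, transversion), site 16 (C↔A, transversion), site 22 (G↔A, transition).
Of the 4 differences, 1 transition and 3 transversions over 27 sites: P = 1/27 = 0.037037, Q = 3/27 = 0.111111.
d = −0.5·ln(0.814815) − 0.25·ln(0.777778) = −0.5·(-0.204794) − 0.25·(-0.251314) = 0.1652.

0.1652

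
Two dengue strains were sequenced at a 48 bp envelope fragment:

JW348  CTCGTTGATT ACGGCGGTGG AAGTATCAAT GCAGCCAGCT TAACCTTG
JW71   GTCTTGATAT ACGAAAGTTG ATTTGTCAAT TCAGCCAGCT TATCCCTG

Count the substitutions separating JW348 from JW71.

16

The sequences differ at positions 1 (C/G), 4 (G/T), 6 (T/G), 7 (G/A), 8 (A/T), 9 (T/A), 14 (G/A), 15 (C/A), 16 (G/A), 19 (G/T), 22 (A/T), 23 (G/T), 25 (A/G), 31 (G/T), 43 (A/T), 46 (T/C).
That gives 16 mismatches out of 48 aligned sites, so the Hamming distance is 16.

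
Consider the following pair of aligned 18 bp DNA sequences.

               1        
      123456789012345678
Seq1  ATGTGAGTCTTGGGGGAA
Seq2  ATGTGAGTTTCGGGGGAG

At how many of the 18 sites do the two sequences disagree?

3

The sequences differ at positions 9 (C/T), 11 (T/C), 18 (A/G).
That gives 3 mismatches out of 18 aligned sites, so the Hamming distance is 3.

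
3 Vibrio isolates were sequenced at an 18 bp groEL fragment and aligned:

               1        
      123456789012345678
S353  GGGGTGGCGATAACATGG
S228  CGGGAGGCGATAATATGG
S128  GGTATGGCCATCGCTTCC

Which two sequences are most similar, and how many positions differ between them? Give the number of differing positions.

Pairwise Hamming distances:
  S353 vs S228: 3
  S353 vs S128: 8
  S228 vs S128: 11
The smallest is 3, between S353 and S228.

3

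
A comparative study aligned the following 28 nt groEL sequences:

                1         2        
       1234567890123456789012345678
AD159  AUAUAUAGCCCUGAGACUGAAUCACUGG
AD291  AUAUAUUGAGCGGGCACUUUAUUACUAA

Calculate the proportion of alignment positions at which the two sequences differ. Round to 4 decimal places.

The sequences differ at positions 7 (A/U), 9 (C/A), 10 (C/G), 12 (U/G), 14 (A/G), 15 (G/C), 19 (G/U), 20 (A/U), 23 (C/U), 27 (G/A), 28 (G/A).
There are 11 differences over 28 sites, so p = 11/28 = 0.3929.

0.3929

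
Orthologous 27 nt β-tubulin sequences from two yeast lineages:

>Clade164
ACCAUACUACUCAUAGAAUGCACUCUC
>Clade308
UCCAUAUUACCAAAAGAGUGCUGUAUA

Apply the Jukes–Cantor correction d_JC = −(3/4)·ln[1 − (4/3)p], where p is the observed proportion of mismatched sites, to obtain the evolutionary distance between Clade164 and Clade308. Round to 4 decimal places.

0.5107

The sequences differ at positions 1 (A/U), 7 (C/U), 11 (U/C), 12 (C/A), 14 (U/A), 18 (A/G), 22 (A/U), 23 (C/G), 25 (C/A), 27 (C/A).
p = 10/27 = 0.370370.
d = −0.75 · ln(1 − (4/3)·0.370370) = −0.75 · ln(0.506173) = −0.75 · (-0.680877) = 0.5107.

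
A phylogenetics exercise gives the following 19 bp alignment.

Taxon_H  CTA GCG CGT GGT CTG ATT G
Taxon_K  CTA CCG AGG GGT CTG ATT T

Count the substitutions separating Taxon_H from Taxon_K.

4

Mismatches occur at site 4 (G/C), site 7 (C/A), site 9 (T/G), site 19 (G/T).
That gives 4 mismatches out of 19 aligned sites, so the Hamming distance is 4.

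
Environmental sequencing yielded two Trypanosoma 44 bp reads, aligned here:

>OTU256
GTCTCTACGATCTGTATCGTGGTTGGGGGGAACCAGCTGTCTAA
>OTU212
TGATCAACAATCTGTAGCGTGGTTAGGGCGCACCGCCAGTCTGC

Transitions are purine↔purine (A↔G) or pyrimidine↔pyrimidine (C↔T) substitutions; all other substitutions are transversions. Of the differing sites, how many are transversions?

The sequences differ at positions 1 (G/T, transversion), 2 (T/G, transversion), 3 (C/A, transversion), 6 (T/A, transversion), 9 (G/A, transition), 17 (T/G, transversion), 25 (G/A, transition), 29 (G/C, transversion), 31 (A/C, transversion), 35 (A/G, transition), 36 (G/C, transversion), 38 (T/A, transversion), 43 (A/G, transition), 44 (A/C, transversion).
Of the 14 differences, 4 transitions and 10 transversions, so the answer is 10.

10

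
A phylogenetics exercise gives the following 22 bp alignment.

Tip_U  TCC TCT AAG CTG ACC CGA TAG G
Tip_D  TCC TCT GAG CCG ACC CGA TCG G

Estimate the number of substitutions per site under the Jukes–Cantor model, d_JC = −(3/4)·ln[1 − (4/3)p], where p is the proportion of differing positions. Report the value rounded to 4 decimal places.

Mismatches occur at site 7 (A→G), site 11 (T→C), site 20 (A→C).
p = 3/22 = 0.136364.
d = −0.75 · ln(1 − (4/3)·0.136364) = −0.75 · ln(0.818181) = −0.75 · (-0.200672) = 0.1505.

0.1505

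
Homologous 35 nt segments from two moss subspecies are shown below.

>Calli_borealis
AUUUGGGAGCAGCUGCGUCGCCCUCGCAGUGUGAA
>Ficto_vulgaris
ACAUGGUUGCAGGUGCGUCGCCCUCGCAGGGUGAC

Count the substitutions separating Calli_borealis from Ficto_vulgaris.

7

The sequences differ at positions 2 (U/C), 3 (U/A), 7 (G/U), 8 (A/U), 13 (C/G), 30 (U/G), 35 (A/C).
That gives 7 mismatches out of 35 aligned sites, so the Hamming distance is 7.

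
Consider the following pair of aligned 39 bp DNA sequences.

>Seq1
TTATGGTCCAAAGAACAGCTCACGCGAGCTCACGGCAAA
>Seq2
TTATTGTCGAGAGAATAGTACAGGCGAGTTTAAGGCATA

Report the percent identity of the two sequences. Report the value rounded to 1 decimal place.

The sequences differ at positions 5 (G/T), 9 (C/G), 11 (A/G), 16 (C/T), 19 (C/T), 20 (T/A), 23 (C/G), 29 (C/T), 31 (C/T), 33 (C/A), 38 (A/T).
28 of the 39 sites match, so the percent identity is 28/39 × 100 = 71.8%.

71.8%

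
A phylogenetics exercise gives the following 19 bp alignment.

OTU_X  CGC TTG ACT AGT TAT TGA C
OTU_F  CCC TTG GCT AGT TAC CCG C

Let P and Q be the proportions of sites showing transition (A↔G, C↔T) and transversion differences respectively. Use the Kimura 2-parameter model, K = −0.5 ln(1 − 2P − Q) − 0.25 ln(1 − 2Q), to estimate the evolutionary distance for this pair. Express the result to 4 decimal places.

Mismatches occur at site 2 (G/C, transversion), site 7 (A/G, transition), site 15 (T/C, transition), site 16 (T/C, transition), site 17 (G/C, transversion), site 18 (A/G, transition).
Of the 6 differences, 4 transitions and 2 transversions over 19 sites: P = 4/19 = 0.210526, Q = 2/19 = 0.105263.
d = −0.5·ln(0.473685) − 0.25·ln(0.789474) = −0.5·(-0.747213) − 0.25·(-0.236388) = 0.4327.

0.4327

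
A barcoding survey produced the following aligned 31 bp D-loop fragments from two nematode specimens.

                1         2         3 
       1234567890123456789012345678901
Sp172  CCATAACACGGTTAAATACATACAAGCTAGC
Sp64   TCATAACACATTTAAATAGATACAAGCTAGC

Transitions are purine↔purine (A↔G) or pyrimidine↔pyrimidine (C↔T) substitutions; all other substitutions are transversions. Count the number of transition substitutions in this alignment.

The sequences differ at positions 1 (C/T, transition), 10 (G/A, transition), 11 (G/T, transversion), 19 (C/G, transversion).
Of the 4 differences, 2 transitions and 2 transversions, so the answer is 2.

2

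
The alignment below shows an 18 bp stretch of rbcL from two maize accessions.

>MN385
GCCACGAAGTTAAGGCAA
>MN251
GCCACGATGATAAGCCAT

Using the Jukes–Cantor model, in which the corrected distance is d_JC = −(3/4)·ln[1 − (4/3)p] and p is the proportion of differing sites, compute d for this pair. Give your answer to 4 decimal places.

0.2635

Differing sites — 8:A/T; 10:T/A; 15:G/C; 18:A/T.
p = 4/18 = 0.222222.
d = −0.75 · ln(1 − (4/3)·0.222222) = −0.75 · ln(0.703704) = −0.75 · (-0.351397) = 0.2635.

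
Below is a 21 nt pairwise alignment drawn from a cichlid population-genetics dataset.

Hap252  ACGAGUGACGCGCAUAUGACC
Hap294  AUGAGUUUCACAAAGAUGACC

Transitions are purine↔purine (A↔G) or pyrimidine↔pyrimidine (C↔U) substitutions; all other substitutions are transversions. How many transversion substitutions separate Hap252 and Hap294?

4

The sequences differ at positions 2 (C/U, transition), 7 (G/U, transversion), 8 (A/U, transversion), 10 (G/A, transition), 12 (G/A, transition), 13 (C/A, transversion), 15 (U/G, transversion).
Of the 7 differences, 3 transitions and 4 transversions, so the answer is 4.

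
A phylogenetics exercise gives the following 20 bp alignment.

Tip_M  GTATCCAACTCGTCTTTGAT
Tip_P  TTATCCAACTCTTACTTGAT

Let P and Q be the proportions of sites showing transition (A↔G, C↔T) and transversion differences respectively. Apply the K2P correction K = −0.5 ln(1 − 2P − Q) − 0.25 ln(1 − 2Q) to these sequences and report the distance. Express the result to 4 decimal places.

Mismatches occur at site 1 (G↔T, transversion), site 12 (G↔T, transversion), site 14 (C↔A, transversion), site 15 (T↔C, transition).
Of the 4 differences, 1 transition and 3 transversions over 20 sites: P = 1/20 = 0.050000, Q = 3/20 = 0.150000.
d = −0.5·ln(0.750000) − 0.25·ln(0.700000) = −0.5·(-0.287682) − 0.25·(-0.356675) = 0.2330.

0.2330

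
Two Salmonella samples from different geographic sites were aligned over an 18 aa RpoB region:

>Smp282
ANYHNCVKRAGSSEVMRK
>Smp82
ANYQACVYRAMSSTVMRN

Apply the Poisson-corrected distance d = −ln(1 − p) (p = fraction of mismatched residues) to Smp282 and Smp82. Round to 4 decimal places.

Mismatches occur at site 4 (H↔Q), site 5 (N↔A), site 8 (K↔Y), site 11 (G↔M), site 14 (E↔T), site 18 (K↔N).
p = 6/18 = 0.333333.
d = −ln(1 − 0.333333) = −ln(0.666667) = 0.4055.

0.4055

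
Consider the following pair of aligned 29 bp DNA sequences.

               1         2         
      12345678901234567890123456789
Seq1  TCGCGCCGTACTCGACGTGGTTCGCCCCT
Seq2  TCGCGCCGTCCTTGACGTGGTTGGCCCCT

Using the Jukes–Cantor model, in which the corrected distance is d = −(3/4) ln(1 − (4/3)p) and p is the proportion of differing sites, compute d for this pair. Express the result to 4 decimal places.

0.1113

Differing sites — 10:A/C; 13:C/T; 23:C/G.
p = 3/29 = 0.103448.
d = −0.75 · ln(1 − (4/3)·0.103448) = −0.75 · ln(0.862069) = −0.75 · (-0.148420) = 0.1113.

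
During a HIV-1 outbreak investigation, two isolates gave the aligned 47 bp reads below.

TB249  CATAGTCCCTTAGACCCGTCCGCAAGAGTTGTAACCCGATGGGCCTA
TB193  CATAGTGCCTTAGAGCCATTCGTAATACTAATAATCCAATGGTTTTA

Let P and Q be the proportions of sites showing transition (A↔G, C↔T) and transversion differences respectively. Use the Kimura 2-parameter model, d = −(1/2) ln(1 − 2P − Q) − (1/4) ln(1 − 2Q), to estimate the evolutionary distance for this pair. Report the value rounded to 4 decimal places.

0.3893

Mismatches occur at site 7 (C→G, transversion), site 15 (C→G, transversion), site 18 (G→A, transition), site 20 (C→T, transition), site 23 (C→T, transition), site 26 (G→T, transversion), site 28 (G→C, transversion), site 30 (T→A, transversion), site 31 (G→A, transition), site 35 (C→T, transition), site 38 (G→A, transition), site 43 (G→T, transversion), site 44 (C→T, transition), site 45 (C→T, transition).
Of the 14 differences, 8 transitions and 6 transversions over 47 sites: P = 8/47 = 0.170213, Q = 6/47 = 0.127660.
d = −0.5·ln(0.531914) − 0.25·ln(0.744680) = −0.5·(-0.631273) − 0.25·(-0.294801) = 0.3893.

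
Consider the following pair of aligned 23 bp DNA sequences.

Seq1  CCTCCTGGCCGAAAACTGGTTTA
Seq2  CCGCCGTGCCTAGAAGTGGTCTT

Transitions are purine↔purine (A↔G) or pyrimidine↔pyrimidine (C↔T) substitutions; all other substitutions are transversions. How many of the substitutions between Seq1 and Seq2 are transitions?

The sequences differ at positions 3 (T/G, transversion), 6 (T/G, transversion), 7 (G/T, transversion), 11 (G/T, transversion), 13 (A/G, transition), 16 (C/G, transversion), 21 (T/C, transition), 23 (A/T, transversion).
Of the 8 differences, 2 transitions and 6 transversions, so the answer is 2.

2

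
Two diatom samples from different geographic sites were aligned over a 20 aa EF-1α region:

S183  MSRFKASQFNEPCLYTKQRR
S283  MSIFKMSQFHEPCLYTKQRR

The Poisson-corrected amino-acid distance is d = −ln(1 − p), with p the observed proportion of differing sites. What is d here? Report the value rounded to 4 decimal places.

Differing sites — 3:R/I; 6:A/M; 10:N/H.
p = 3/20 = 0.150000.
d = −ln(1 − 0.150000) = −ln(0.850000) = 0.1625.

0.1625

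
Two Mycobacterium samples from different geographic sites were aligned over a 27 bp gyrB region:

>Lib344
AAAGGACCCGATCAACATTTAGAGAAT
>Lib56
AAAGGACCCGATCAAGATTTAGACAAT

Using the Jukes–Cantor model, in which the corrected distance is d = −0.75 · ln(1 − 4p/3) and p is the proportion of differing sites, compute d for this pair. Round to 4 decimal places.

0.0780

Differing sites — 16:C/G; 24:G/C.
p = 2/27 = 0.074074.
d = −0.75 · ln(1 − (4/3)·0.074074) = −0.75 · ln(0.901235) = −0.75 · (-0.103989) = 0.0780.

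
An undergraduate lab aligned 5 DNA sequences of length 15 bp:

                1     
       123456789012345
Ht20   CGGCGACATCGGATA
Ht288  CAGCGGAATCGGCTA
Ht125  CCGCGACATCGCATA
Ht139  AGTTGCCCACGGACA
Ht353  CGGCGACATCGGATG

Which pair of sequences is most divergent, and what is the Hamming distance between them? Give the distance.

Pairwise Hamming distances:
  Ht20 vs Ht288: 4
  Ht20 vs Ht125: 2
  Ht20 vs Ht139: 7
  Ht20 vs Ht353: 1
  Ht288 vs Ht125: 5
  Ht288 vs Ht139: 10
  Ht288 vs Ht353: 5
  Ht125 vs Ht139: 9
  Ht125 vs Ht353: 3
  Ht139 vs Ht353: 8
The largest is 10, between Ht288 and Ht139.

10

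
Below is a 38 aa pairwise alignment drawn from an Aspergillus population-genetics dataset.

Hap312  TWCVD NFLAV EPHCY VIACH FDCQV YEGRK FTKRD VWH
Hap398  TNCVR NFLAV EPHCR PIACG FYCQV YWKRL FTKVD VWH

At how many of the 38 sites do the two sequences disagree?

Differing sites — 2:W/N; 5:D/R; 15:Y/R; 16:V/P; 20:H/G; 22:D/Y; 27:E/W; 28:G/K; 30:K/L; 34:R/V.
That gives 10 mismatches out of 38 aligned sites, so the Hamming distance is 10.

10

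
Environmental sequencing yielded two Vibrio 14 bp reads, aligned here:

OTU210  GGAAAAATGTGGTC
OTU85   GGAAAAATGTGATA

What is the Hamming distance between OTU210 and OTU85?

2

Differing sites — 12:G/A; 14:C/A.
That gives 2 mismatches out of 14 aligned sites, so the Hamming distance is 2.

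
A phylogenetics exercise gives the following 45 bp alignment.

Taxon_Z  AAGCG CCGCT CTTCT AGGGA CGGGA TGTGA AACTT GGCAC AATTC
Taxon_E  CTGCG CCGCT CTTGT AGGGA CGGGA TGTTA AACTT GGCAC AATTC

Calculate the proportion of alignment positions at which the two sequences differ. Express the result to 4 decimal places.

0.0889

Differing sites — 1:A/C; 2:A/T; 14:C/G; 29:G/T.
There are 4 differences over 45 sites, so p = 4/45 = 0.0889.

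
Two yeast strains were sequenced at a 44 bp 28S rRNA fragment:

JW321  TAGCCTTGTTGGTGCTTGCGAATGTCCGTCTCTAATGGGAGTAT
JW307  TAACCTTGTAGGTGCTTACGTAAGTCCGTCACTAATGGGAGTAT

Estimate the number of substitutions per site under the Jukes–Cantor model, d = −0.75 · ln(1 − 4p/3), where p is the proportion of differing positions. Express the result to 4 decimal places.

Mismatches occur at site 3 (G→A), site 10 (T→A), site 18 (G→A), site 21 (A→T), site 23 (T→A), site 31 (T→A).
p = 6/44 = 0.136364.
d = −0.75 · ln(1 − (4/3)·0.136364) = −0.75 · ln(0.818181) = −0.75 · (-0.200672) = 0.1505.

0.1505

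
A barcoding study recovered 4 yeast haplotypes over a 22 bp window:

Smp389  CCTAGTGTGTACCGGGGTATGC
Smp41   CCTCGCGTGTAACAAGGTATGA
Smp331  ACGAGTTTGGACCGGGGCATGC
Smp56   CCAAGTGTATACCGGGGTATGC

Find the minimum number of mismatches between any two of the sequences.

Pairwise Hamming distances:
  Smp389 vs Smp41: 6
  Smp389 vs Smp331: 5
  Smp389 vs Smp56: 2
  Smp41 vs Smp331: 11
  Smp41 vs Smp56: 8
  Smp331 vs Smp56: 6
The smallest is 2, between Smp389 and Smp56.

2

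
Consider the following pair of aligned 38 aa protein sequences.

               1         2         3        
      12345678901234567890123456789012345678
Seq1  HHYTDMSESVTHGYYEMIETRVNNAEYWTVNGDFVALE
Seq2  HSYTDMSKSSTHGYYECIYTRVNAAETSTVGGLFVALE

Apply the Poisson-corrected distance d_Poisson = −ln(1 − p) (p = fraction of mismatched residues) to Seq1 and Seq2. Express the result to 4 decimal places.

Mismatches occur at site 2 (H↔S), site 8 (E↔K), site 10 (V↔S), site 17 (M↔C), site 19 (E↔Y), site 24 (N↔A), site 27 (Y↔T), site 28 (W↔S), site 31 (N↔G), site 33 (D↔L).
p = 10/38 = 0.263158.
d = −ln(1 − 0.263158) = −ln(0.736842) = 0.3054.

0.3054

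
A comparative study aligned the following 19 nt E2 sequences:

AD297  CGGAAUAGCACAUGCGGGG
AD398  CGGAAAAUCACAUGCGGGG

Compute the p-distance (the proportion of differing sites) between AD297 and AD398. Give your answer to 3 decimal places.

The sequences differ at positions 6 (U/A), 8 (G/U).
There are 2 differences over 19 sites, so p = 2/19 = 0.105.

0.105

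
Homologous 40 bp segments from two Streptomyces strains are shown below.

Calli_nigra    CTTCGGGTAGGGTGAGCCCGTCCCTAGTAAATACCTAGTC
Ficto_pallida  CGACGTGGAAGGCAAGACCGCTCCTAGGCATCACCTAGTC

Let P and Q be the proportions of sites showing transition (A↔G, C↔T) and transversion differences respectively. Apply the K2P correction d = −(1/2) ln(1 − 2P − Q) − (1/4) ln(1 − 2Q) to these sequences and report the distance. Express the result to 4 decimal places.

0.4743

Mismatches occur at site 2 (T→G, transversion), site 3 (T→A, transversion), site 6 (G→T, transversion), site 8 (T→G, transversion), site 10 (G→A, transition), site 13 (T→C, transition), site 14 (G→A, transition), site 17 (C→A, transversion), site 21 (T→C, transition), site 22 (C→T, transition), site 28 (T→G, transversion), site 29 (A→C, transversion), site 31 (A→T, transversion), site 32 (T→C, transition).
Of the 14 differences, 6 transitions and 8 transversions over 40 sites: P = 6/40 = 0.150000, Q = 8/40 = 0.200000.
d = −0.5·ln(0.500000) − 0.25·ln(0.600000) = −0.5·(-0.693147) − 0.25·(-0.510826) = 0.4743.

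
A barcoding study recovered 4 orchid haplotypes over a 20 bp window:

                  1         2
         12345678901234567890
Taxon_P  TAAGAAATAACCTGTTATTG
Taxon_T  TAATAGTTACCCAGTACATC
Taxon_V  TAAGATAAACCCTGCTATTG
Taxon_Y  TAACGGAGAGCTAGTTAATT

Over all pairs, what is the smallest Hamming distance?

4

Pairwise Hamming distances:
  Taxon_P vs Taxon_T: 9
  Taxon_P vs Taxon_V: 4
  Taxon_P vs Taxon_Y: 9
  Taxon_T vs Taxon_V: 10
  Taxon_T vs Taxon_Y: 9
  Taxon_V vs Taxon_Y: 10
The smallest is 4, between Taxon_P and Taxon_V.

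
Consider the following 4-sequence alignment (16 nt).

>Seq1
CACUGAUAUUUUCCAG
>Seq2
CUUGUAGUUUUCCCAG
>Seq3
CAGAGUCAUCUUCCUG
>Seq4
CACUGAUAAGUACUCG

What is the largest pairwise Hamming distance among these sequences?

Pairwise Hamming distances:
  Seq1 vs Seq2: 7
  Seq1 vs Seq3: 6
  Seq1 vs Seq4: 5
  Seq2 vs Seq3: 10
  Seq2 vs Seq4: 11
  Seq3 vs Seq4: 9
The largest is 11, between Seq2 and Seq4.

11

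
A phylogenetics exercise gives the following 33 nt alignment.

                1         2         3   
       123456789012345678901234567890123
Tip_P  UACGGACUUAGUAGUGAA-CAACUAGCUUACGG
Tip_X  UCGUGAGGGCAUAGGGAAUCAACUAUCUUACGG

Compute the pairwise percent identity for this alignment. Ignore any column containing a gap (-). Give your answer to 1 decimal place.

Excluding the 1 gap column leaves 32 comparable sites.
Differing sites — 2:A/C; 3:C/G; 4:G/U; 7:C/G; 8:U/G; 9:U/G; 10:A/C; 11:G/A; 15:U/G; 26:G/U.
22 of the 32 comparable sites match, so the percent identity is 22/32 × 100 = 68.8%.

68.8%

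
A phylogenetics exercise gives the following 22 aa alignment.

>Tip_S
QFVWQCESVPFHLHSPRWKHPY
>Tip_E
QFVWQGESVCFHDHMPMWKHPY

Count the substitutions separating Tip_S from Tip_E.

5

Mismatches occur at site 6 (C/G), site 10 (P/C), site 13 (L/D), site 15 (S/M), site 17 (R/M).
That gives 5 mismatches out of 22 aligned sites, so the Hamming distance is 5.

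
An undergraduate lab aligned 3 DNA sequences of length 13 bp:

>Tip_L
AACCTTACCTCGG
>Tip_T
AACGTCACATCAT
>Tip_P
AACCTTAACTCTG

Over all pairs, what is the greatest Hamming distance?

6

Pairwise Hamming distances:
  Tip_L vs Tip_T: 5
  Tip_L vs Tip_P: 2
  Tip_T vs Tip_P: 6
The largest is 6, between Tip_T and Tip_P.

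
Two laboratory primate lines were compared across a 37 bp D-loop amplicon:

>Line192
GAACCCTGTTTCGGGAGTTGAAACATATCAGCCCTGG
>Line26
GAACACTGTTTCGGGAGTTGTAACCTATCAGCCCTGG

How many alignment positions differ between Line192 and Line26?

3

Mismatches occur at site 5 (C→A), site 21 (A→T), site 25 (A→C).
That gives 3 mismatches out of 37 aligned sites, so the Hamming distance is 3.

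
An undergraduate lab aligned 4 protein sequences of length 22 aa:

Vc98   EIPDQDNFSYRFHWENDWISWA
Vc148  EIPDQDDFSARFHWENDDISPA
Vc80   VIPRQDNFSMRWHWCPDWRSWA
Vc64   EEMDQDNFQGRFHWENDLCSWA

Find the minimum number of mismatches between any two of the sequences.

Pairwise Hamming distances:
  Vc98 vs Vc148: 4
  Vc98 vs Vc80: 7
  Vc98 vs Vc64: 6
  Vc148 vs Vc80: 10
  Vc148 vs Vc64: 8
  Vc80 vs Vc64: 11
The smallest is 4, between Vc98 and Vc148.

4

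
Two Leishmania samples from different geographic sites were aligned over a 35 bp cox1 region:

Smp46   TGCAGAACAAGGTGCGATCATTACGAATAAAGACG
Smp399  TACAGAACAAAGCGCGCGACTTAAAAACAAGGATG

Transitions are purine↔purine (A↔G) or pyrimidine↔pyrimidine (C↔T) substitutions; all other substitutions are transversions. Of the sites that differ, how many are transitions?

7

The sequences differ at positions 2 (G/A, transition), 11 (G/A, transition), 13 (T/C, transition), 17 (A/C, transversion), 18 (T/G, transversion), 19 (C/A, transversion), 20 (A/C, transversion), 24 (C/A, transversion), 25 (G/A, transition), 28 (T/C, transition), 31 (A/G, transition), 34 (C/T, transition).
Of the 12 differences, 7 transitions and 5 transversions, so the answer is 7.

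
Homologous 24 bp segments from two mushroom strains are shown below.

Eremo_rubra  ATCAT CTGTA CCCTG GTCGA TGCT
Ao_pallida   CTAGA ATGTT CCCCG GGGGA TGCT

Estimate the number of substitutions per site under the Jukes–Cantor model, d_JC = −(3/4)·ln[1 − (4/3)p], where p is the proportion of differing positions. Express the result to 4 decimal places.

0.5199

Differing sites — 1:A/C; 3:C/A; 4:A/G; 5:T/A; 6:C/A; 10:A/T; 14:T/C; 17:T/G; 18:C/G.
p = 9/24 = 0.375000.
d = −0.75 · ln(1 − (4/3)·0.375000) = −0.75 · ln(0.500000) = −0.75 · (-0.693147) = 0.5199.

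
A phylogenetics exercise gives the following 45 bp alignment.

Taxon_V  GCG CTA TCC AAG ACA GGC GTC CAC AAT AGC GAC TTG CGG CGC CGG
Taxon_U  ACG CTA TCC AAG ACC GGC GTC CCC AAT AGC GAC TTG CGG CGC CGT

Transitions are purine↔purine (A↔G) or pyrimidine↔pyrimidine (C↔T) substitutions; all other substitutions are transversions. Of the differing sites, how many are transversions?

3

The sequences differ at positions 1 (G/A, transition), 15 (A/C, transversion), 23 (A/C, transversion), 45 (G/T, transversion).
Of the 4 differences, 1 transition and 3 transversions, so the answer is 3.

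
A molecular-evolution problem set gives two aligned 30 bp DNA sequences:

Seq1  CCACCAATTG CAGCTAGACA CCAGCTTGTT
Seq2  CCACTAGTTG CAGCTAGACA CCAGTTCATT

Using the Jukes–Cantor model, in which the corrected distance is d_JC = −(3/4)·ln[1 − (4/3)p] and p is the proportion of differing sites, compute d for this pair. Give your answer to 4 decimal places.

0.1885

The sequences differ at positions 5 (C/T), 7 (A/G), 25 (C/T), 27 (T/C), 28 (G/A).
p = 5/30 = 0.166667.
d = −0.75 · ln(1 − (4/3)·0.166667) = −0.75 · ln(0.777777) = −0.75 · (-0.251315) = 0.1885.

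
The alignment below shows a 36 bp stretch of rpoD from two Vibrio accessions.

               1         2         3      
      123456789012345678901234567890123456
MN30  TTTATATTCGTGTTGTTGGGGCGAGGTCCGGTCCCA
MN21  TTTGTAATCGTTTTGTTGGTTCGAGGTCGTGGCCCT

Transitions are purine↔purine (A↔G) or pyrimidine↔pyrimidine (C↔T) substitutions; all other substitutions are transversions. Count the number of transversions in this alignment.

The sequences differ at positions 4 (A/G, transition), 7 (T/A, transversion), 12 (G/T, transversion), 20 (G/T, transversion), 21 (G/T, transversion), 29 (C/G, transversion), 30 (G/T, transversion), 32 (T/G, transversion), 36 (A/T, transversion).
Of the 9 differences, 1 transition and 8 transversions, so the answer is 8.

8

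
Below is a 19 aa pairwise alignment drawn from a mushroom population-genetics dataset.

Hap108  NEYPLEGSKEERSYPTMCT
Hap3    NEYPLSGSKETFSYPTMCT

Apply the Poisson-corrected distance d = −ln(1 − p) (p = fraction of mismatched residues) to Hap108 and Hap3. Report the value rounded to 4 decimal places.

0.1719

The sequences differ at positions 6 (E/S), 11 (E/T), 12 (R/F).
p = 3/19 = 0.157895.
d = −ln(1 − 0.157895) = −ln(0.842105) = 0.1719.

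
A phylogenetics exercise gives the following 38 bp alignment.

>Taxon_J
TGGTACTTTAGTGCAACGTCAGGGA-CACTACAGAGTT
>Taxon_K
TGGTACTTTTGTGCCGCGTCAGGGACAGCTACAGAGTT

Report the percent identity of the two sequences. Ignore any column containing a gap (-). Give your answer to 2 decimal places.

86.49%

Excluding the 1 gap column leaves 37 comparable sites.
Mismatches occur at site 10 (A↔T), site 15 (A↔C), site 16 (A↔G), site 27 (C↔A), site 28 (A↔G).
32 of the 37 comparable sites match, so the percent identity is 32/37 × 100 = 86.49%.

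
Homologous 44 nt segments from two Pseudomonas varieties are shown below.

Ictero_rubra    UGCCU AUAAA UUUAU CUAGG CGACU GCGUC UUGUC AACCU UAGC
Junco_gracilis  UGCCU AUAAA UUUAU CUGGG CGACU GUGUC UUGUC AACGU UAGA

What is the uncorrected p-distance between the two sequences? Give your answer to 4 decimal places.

Differing sites — 18:A/G; 27:C/U; 39:C/G; 44:C/A.
There are 4 differences over 44 sites, so p = 4/44 = 0.0909.

0.0909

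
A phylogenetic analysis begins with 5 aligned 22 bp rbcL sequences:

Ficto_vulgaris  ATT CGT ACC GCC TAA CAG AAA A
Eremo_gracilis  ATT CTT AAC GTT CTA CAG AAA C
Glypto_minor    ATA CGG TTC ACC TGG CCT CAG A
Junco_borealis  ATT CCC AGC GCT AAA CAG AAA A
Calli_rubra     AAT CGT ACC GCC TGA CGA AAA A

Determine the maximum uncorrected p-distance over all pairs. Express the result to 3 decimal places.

Pairwise Hamming distances:
  Ficto_vulgaris vs Eremo_gracilis: 7
  Ficto_vulgaris vs Glypto_minor: 11
  Ficto_vulgaris vs Junco_borealis: 5
  Ficto_vulgaris vs Calli_rubra: 4
  Eremo_gracilis vs Glypto_minor: 16
  Eremo_gracilis vs Junco_borealis: 7
  Eremo_gracilis vs Calli_rubra: 10
  Glypto_minor vs Junco_borealis: 14
  Glypto_minor vs Calli_rubra: 11
  Junco_borealis vs Calli_rubra: 9
The largest is 16 mismatches, between Eremo_gracilis and Glypto_minor; p = 16/22 = 0.727.

0.727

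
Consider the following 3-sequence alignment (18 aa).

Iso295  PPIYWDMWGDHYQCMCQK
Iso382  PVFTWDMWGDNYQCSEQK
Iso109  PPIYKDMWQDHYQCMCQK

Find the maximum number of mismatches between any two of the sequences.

Pairwise Hamming distances:
  Iso295 vs Iso382: 6
  Iso295 vs Iso109: 2
  Iso382 vs Iso109: 8
The largest is 8, between Iso382 and Iso109.

8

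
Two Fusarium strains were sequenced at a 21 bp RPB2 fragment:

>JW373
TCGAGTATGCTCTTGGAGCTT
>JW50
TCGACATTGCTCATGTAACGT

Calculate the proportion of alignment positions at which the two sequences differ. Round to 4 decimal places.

Differing sites — 5:G/C; 6:T/A; 7:A/T; 13:T/A; 16:G/T; 18:G/A; 20:T/G.
There are 7 differences over 21 sites, so p = 7/21 = 0.3333.

0.3333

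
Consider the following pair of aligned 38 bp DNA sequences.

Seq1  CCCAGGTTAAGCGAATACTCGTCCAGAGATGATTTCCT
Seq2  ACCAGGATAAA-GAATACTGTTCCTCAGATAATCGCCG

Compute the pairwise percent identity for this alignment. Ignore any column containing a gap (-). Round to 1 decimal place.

70.3%

Excluding the 1 gap column leaves 37 comparable sites.
The sequences differ at positions 1 (C/A), 7 (T/A), 11 (G/A), 20 (C/G), 21 (G/T), 25 (A/T), 26 (G/C), 31 (G/A), 34 (T/C), 35 (T/G), 38 (T/G).
26 of the 37 comparable sites match, so the percent identity is 26/37 × 100 = 70.3%.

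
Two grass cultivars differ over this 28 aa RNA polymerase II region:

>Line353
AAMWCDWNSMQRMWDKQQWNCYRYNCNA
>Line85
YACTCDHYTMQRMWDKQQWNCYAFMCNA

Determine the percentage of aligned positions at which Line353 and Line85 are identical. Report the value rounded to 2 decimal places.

Mismatches occur at site 1 (A→Y), site 3 (M→C), site 4 (W→T), site 7 (W→H), site 8 (N→Y), site 9 (S→T), site 23 (R→A), site 24 (Y→F), site 25 (N→M).
19 of the 28 sites match, so the percent identity is 19/28 × 100 = 67.86%.

67.86%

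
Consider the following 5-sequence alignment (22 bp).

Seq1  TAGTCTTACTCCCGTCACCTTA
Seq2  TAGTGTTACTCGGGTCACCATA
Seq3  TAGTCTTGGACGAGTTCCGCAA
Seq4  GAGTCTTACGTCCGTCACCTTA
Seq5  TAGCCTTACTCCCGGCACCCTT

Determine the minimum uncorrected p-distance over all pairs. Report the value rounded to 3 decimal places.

Pairwise Hamming distances:
  Seq1 vs Seq2: 4
  Seq1 vs Seq3: 10
  Seq1 vs Seq4: 3
  Seq1 vs Seq5: 4
  Seq2 vs Seq3: 10
  Seq2 vs Seq4: 7
  Seq2 vs Seq5: 7
  Seq3 vs Seq4: 12
  Seq3 vs Seq5: 12
  Seq4 vs Seq5: 7
The smallest is 3 mismatches, between Seq1 and Seq4; p = 3/22 = 0.136.

0.136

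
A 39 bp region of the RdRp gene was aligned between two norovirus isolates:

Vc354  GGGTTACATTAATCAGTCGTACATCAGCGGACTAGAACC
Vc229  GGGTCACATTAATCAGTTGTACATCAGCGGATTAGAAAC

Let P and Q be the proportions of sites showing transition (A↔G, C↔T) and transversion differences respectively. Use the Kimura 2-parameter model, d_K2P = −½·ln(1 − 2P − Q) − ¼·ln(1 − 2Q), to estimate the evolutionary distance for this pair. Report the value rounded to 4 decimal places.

0.1121

Mismatches occur at site 5 (T/C, transition), site 18 (C/T, transition), site 32 (C/T, transition), site 38 (C/A, transversion).
Of the 4 differences, 3 transitions and 1 transversion over 39 sites: P = 3/39 = 0.076923, Q = 1/39 = 0.025641.
d = −0.5·ln(0.820513) − 0.25·ln(0.948718) = −0.5·(-0.197826) − 0.25·(-0.052644) = 0.1121.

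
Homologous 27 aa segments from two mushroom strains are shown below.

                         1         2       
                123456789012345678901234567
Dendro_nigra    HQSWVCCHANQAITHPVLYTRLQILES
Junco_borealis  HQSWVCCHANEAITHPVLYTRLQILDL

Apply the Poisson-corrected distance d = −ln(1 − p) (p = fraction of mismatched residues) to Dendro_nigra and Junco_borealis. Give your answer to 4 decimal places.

0.1178

Differing sites — 11:Q/E; 26:E/D; 27:S/L.
p = 3/27 = 0.111111.
d = −ln(1 − 0.111111) = −ln(0.888889) = 0.1178.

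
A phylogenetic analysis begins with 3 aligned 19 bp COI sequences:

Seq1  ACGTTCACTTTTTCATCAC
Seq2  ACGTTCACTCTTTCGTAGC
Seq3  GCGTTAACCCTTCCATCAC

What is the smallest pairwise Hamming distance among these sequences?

Pairwise Hamming distances:
  Seq1 vs Seq2: 4
  Seq1 vs Seq3: 5
  Seq2 vs Seq3: 7
The smallest is 4, between Seq1 and Seq2.

4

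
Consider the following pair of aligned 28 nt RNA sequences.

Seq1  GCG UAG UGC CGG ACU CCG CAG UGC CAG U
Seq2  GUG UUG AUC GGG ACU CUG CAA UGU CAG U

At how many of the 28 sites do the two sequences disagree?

8

The sequences differ at positions 2 (C/U), 5 (A/U), 7 (U/A), 8 (G/U), 10 (C/G), 17 (C/U), 21 (G/A), 24 (C/U).
That gives 8 mismatches out of 28 aligned sites, so the Hamming distance is 8.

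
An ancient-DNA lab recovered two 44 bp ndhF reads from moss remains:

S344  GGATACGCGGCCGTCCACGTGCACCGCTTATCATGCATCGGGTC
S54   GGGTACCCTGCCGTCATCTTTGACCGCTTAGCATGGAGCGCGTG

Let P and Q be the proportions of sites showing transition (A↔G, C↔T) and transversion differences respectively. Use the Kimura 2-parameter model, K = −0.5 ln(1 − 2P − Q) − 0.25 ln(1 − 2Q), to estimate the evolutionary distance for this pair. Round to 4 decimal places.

Mismatches occur at site 3 (A→G, transition), site 7 (G→C, transversion), site 9 (G→T, transversion), site 16 (C→A, transversion), site 17 (A→T, transversion), site 19 (G→T, transversion), site 21 (G→T, transversion), site 22 (C→G, transversion), site 31 (T→G, transversion), site 36 (C→G, transversion), site 38 (T→G, transversion), site 41 (G→C, transversion), site 44 (C→G, transversion).
Of the 13 differences, 1 transition and 12 transversions over 44 sites: P = 1/44 = 0.022727, Q = 12/44 = 0.272727.
d = −0.5·ln(0.681819) − 0.25·ln(0.454546) = −0.5·(-0.382991) − 0.25·(-0.788456) = 0.3886.

0.3886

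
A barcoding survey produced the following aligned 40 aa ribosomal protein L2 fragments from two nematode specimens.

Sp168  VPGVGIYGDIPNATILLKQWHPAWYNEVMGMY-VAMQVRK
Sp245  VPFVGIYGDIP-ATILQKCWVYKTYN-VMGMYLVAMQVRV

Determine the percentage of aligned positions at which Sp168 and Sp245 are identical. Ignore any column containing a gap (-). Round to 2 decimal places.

78.38%

Excluding the 3 gap columns leaves 37 comparable sites.
Mismatches occur at site 3 (G↔F), site 17 (L↔Q), site 19 (Q↔C), site 21 (H↔V), site 22 (P↔Y), site 23 (A↔K), site 24 (W↔T), site 40 (K↔V).
29 of the 37 comparable sites match, so the percent identity is 29/37 × 100 = 78.38%.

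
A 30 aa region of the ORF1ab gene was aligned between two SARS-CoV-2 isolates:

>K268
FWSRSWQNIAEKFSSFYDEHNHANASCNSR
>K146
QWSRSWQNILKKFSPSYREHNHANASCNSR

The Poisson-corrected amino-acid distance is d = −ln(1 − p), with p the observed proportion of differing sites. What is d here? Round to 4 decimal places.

Mismatches occur at site 1 (F→Q), site 10 (A→L), site 11 (E→K), site 15 (S→P), site 16 (F→S), site 18 (D→R).
p = 6/30 = 0.200000.
d = −ln(1 − 0.200000) = −ln(0.800000) = 0.2231.

0.2231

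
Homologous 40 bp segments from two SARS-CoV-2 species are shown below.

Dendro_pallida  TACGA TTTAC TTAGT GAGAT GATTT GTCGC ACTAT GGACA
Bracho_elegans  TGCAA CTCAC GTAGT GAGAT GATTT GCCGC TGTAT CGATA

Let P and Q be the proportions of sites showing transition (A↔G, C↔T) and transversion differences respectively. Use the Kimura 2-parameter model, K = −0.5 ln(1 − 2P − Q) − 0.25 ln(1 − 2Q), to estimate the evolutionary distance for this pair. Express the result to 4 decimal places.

0.3112

The sequences differ at positions 2 (A/G, transition), 4 (G/A, transition), 6 (T/C, transition), 8 (T/C, transition), 11 (T/G, transversion), 27 (T/C, transition), 31 (A/T, transversion), 32 (C/G, transversion), 36 (G/C, transversion), 39 (C/T, transition).
Of the 10 differences, 6 transitions and 4 transversions over 40 sites: P = 6/40 = 0.150000, Q = 4/40 = 0.100000.
d = −0.5·ln(0.600000) − 0.25·ln(0.800000) = −0.5·(-0.510826) − 0.25·(-0.223144) = 0.3112.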